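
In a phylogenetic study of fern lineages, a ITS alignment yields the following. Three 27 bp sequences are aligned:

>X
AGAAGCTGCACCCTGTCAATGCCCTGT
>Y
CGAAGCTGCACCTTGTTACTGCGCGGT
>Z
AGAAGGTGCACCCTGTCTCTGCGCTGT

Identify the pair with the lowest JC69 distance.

X–Y: 6/27 differ, p = 0.222, d = 0.264.
X–Z: 4/27 differ, p = 0.148, d = 0.165.
Y–Z: 6/27 differ, p = 0.222, d = 0.264.
The smallest distance is between X and Z.

X and Z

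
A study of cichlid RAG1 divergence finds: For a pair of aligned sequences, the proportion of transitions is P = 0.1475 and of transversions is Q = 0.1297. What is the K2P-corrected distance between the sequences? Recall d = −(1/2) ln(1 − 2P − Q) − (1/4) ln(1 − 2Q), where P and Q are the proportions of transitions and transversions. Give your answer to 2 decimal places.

0.35

Under the Kimura two-parameter model, d = −½ ln(1 − 2P − Q) − ¼ ln(1 − 2Q).
1 − 2P − Q = 0.5753, giving −½ ln(0.5753) = 0.276432.
1 − 2Q = 0.7406, giving −¼ ln(0.7406) = 0.075074.
d = 0.276432 + 0.075074 = 0.351506.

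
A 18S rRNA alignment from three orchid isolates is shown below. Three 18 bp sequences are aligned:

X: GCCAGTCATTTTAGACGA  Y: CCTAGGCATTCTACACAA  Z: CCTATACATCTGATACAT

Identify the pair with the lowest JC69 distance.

X and Y

X–Y: 6/18 differ, p = 0.333, d = 0.441.
X–Z: 9/18 differ, p = 0.500, d = 0.824.
Y–Z: 7/18 differ, p = 0.389, d = 0.548.
The smallest distance is between X and Y.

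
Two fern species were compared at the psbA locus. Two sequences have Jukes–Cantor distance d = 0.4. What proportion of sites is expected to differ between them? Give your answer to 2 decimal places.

0.31

p = (3/4)(1 − e^(−4d/3)) = 0.75 × (1 − e^(-0.533333)) = 0.75 × (1 − 0.586646) = 0.310016.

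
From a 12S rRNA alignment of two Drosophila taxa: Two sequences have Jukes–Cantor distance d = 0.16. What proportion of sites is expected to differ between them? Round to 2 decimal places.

p = (3/4)(1 − e^(−4d/3)) = 0.75 × (1 − e^(-0.213333)) = 0.75 × (1 − 0.807887) = 0.144085.

0.14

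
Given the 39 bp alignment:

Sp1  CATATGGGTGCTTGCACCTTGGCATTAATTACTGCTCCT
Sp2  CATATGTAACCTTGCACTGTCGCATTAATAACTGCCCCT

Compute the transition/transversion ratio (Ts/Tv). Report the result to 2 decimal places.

0.50

Transitions are A↔G and C↔T; transversions are all other mismatches.
Transitions: 3. Transversions: 6.
R = 3/6 = 0.50.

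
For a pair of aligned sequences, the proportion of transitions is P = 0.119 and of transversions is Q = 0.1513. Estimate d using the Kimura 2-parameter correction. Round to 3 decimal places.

Under the Kimura two-parameter model, d = −½ ln(1 − 2P − Q) − ¼ ln(1 − 2Q).
1 − 2P − Q = 0.6107, giving −½ ln(0.6107) = 0.246575.
1 − 2Q = 0.6974, giving −¼ ln(0.6974) = 0.090099.
d = 0.246575 + 0.090099 = 0.336674.

0.337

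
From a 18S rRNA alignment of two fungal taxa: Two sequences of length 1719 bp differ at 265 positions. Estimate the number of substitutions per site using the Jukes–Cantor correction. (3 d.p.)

p = 265/1719 ≈ 0.154159.
d = −(3/4) ln(1 − 4p/3) = −0.75 ln(1 − 0.205545) = −0.75 ln(0.794455)
  = −0.75 × (-0.230099) = 0.172574 substitutions/site.

0.173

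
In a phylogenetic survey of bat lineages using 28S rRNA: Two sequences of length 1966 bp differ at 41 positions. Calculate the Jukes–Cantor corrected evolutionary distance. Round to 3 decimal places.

p = 41/1966 ≈ 0.020855.
d = −(3/4) ln(1 − 4p/3) = −0.75 ln(1 − 0.027807) = −0.75 ln(0.972193)
  = −0.75 × (-0.028201) = 0.021151 substitutions/site.

0.021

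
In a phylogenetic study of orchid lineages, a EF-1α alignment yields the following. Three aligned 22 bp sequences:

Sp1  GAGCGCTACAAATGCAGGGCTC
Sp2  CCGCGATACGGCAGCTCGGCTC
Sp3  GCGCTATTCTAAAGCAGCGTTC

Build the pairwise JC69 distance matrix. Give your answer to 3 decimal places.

Sp1–Sp2: 9/22 sites differ → p ≈ 0.409091, d = −0.75 ln(1 − 0.545455) = 0.591344 ≈ 0.591.
Sp1–Sp3: 8/22 sites differ → p ≈ 0.363636, d = −0.75 ln(1 − 0.484848) = 0.497470 ≈ 0.497.
Sp2–Sp3: 10/22 sites differ → p ≈ 0.454545, d = −0.75 ln(1 − 0.60606) = 0.698667 ≈ 0.699.

d(Sp1,Sp2) = 0.591, d(Sp1,Sp3) = 0.497, d(Sp2,Sp3) = 0.699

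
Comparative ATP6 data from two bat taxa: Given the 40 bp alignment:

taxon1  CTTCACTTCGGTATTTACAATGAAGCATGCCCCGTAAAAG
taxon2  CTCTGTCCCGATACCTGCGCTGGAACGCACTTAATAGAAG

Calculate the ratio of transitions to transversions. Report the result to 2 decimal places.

Transitions are A↔G and C↔T; transversions are all other mismatches.
Transitions: 20. Transversions: 2.
R = 20/2 = 10.00.

10.00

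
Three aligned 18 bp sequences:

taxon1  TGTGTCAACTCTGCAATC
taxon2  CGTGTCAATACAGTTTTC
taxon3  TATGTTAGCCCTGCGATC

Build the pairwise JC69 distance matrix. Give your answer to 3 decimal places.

taxon1–taxon2: 7/18 sites differ → p ≈ 0.388889, d = −0.75 ln(1 − 0.518519) = 0.548166 ≈ 0.548.
taxon1–taxon3: 5/18 sites differ → p ≈ 0.277778, d = −0.75 ln(1 − 0.370371) = 0.346968 ≈ 0.347.
taxon2–taxon3: 10/18 sites differ → p ≈ 0.555556, d = −0.75 ln(1 − 0.740741) = 1.012446 ≈ 1.012.

d(taxon1,taxon2) = 0.548, d(taxon1,taxon3) = 0.347, d(taxon2,taxon3) = 1.012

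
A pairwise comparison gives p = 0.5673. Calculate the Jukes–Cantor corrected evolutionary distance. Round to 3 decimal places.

1.059

d = −(3/4) ln(1 − 4p/3) = −0.75 ln(1 − 0.7564) = −0.75 ln(0.2436)
  = −0.75 × (-1.412228) = 1.059171 substitutions/site.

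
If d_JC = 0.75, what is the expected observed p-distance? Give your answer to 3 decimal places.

0.474

p = (3/4)(1 − e^(−4d/3)) = 0.75 × (1 − e^(-1)) = 0.75 × (1 − 0.367879) = 0.474091.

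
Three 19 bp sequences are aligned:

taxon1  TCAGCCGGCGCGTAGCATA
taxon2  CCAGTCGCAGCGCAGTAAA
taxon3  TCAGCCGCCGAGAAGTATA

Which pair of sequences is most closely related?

taxon1 and taxon3

taxon1–taxon2: 7/19 differ, p = 0.368, d = 0.507.
taxon1–taxon3: 4/19 differ, p = 0.211, d = 0.247.
taxon2–taxon3: 6/19 differ, p = 0.316, d = 0.410.
The smallest distance is between taxon1 and taxon3.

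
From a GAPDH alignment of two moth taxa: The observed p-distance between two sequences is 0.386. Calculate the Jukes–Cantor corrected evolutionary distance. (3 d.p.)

d = −(3/4) ln(1 − 4p/3) = −0.75 ln(1 − 0.514667) = −0.75 ln(0.485333)
  = −0.75 × (-0.722920) = 0.542190 substitutions/site.

0.542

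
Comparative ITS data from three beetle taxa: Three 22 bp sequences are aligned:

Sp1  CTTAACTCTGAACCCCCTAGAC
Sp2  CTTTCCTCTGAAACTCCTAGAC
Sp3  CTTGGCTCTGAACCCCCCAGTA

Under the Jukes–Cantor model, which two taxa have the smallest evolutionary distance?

Sp1 and Sp2

Sp1–Sp2: 4/22 differ, p = 0.182, d = 0.208.
Sp1–Sp3: 5/22 differ, p = 0.227, d = 0.271.
Sp2–Sp3: 7/22 differ, p = 0.318, d = 0.414.
The smallest distance is between Sp1 and Sp2.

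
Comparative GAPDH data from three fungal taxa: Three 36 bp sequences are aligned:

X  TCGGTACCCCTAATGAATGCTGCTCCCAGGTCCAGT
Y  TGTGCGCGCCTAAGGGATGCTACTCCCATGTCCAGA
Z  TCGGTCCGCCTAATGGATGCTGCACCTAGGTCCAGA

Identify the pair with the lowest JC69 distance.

X and Z

X–Y: 10/36 differ, p = 0.278, d = 0.347.
X–Z: 6/36 differ, p = 0.167, d = 0.188.
Y–Z: 9/36 differ, p = 0.250, d = 0.304.
The smallest distance is between X and Z.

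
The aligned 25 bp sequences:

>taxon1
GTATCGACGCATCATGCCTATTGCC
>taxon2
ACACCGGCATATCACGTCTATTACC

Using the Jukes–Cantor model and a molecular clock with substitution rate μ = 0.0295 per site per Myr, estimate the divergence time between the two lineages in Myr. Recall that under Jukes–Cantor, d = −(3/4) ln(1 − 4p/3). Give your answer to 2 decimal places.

The sequences differ at 9 of 25 sites (1, 2, 4, 7, 9, 10, 15, 17, 23), so p = 9/25 = 0.36.
d = −(3/4) ln(1 − 4p/3) = −0.75 ln(1 − 0.48) = −0.75 ln(0.52)
  = −0.75 × (-0.653926) = 0.490445 substitutions/site.
Under a molecular clock d = 2μt, so t = d/(2μ) = 0.490445 / (2 × 0.0295) = 8.31 Myr.

8.31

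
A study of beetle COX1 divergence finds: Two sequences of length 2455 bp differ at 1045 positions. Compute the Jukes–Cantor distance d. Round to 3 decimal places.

p = 1045/2455 ≈ 0.425662.
d = −(3/4) ln(1 − 4p/3) = −0.75 ln(1 − 0.567549) = −0.75 ln(0.432451)
  = −0.75 × (-0.838286) = 0.628715 substitutions/site.

0.629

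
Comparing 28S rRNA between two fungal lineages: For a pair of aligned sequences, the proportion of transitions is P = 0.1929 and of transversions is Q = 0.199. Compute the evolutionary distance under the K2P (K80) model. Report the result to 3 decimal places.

0.566

Under the Kimura two-parameter model, d = −½ ln(1 − 2P − Q) − ¼ ln(1 − 2Q).
1 − 2P − Q = 0.4152, giving −½ ln(0.4152) = 0.439497.
1 − 2Q = 0.602, giving −¼ ln(0.602) = 0.126874.
d = 0.439497 + 0.126874 = 0.566371.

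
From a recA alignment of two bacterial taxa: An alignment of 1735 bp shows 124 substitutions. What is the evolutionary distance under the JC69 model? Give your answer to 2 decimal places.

p = 124/1735 ≈ 0.07147.
d = −(3/4) ln(1 − 4p/3) = −0.75 ln(1 − 0.095293) = −0.75 ln(0.904707)
  = −0.75 × (-0.100144) = 0.075108 substitutions/site.

0.08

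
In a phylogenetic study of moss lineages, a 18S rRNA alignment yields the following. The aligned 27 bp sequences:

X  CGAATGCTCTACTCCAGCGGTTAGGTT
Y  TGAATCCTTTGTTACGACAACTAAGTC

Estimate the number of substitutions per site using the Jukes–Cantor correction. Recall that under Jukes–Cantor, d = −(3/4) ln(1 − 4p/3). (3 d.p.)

0.770

The sequences differ at 13 of 27 sites, so p = 13/27 ≈ 0.481481.
d = −(3/4) ln(1 − 4p/3) = −0.75 ln(1 − 0.641975) = −0.75 ln(0.358025)
  = −0.75 × (-1.027152) = 0.770364 substitutions/site.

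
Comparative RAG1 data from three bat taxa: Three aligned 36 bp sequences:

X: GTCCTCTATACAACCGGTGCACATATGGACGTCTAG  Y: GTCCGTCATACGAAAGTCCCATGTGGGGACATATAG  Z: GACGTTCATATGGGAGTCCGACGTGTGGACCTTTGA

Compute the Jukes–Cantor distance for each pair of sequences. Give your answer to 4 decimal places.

d(X,Y) = 0.6082, d(X,Z) = 0.9123, d(Y,Z) = 0.4926

X–Y: 15/36 sites differ → p ≈ 0.416667, d = −0.75 ln(1 − 0.555556) = 0.608198 ≈ 0.6082.
X–Z: 19/36 sites differ → p ≈ 0.527778, d = −0.75 ln(1 − 0.703704) = 0.912297 ≈ 0.9123.
Y–Z: 13/36 sites differ → p ≈ 0.361111, d = −0.75 ln(1 − 0.481481) = 0.492584 ≈ 0.4926.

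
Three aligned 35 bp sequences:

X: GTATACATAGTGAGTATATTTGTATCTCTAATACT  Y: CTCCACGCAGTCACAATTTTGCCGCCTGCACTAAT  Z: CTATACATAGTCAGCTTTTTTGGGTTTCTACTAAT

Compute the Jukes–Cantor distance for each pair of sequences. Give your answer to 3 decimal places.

d(X,Y) = 0.868, d(X,Z) = 0.360, d(Y,Z) = 0.572

X–Y: 18/35 sites differ → p ≈ 0.514286, d = −0.75 ln(1 − 0.685715) = 0.868091 ≈ 0.868.
X–Z: 10/35 sites differ → p ≈ 0.285714, d = −0.75 ln(1 − 0.380952) = 0.359679 ≈ 0.360.
Y–Z: 14/35 sites differ → p = 0.4, d = −0.75 ln(1 − 0.533333) = 0.571605 ≈ 0.572.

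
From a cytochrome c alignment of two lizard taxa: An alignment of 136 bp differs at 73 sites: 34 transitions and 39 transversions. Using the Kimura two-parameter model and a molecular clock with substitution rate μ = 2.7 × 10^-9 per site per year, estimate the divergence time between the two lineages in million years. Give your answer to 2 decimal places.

182.54

P = 34/136 = 0.25 and Q = 39/136 ≈ 0.286765.
Under the Kimura two-parameter model, d = −½ ln(1 − 2P − Q) − ¼ ln(1 − 2Q).
1 − 2P − Q = 0.213235, giving −½ ln(0.213235) = 0.772680.
1 − 2Q = 0.42647, giving −¼ ln(0.42647) = 0.213053.
d = 0.772680 + 0.213053 = 0.985733.
Under a molecular clock d = 2μt, so t = d/(2μ) = 0.985733 / (2 × 2.7 × 10^-9) = 182.54 million years.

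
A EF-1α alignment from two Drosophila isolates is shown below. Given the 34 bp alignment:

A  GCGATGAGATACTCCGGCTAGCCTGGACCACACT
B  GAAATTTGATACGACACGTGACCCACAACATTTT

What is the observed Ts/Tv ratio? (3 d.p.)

Transitions are A↔G and C↔T; transversions are all other mismatches.
Transitions: 8. Transversions: 10.
R = 8/10 = 0.800.

0.800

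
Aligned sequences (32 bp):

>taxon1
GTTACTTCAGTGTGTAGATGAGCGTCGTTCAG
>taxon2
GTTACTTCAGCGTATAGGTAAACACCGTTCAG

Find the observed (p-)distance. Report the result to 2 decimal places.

0.22

The sequences differ at 7 of 32 positions (sites 11, 14, 18, 20, 22, 24, 25).
p = 7/32 = 0.21875 ≈ 0.22 (to 2 d.p.).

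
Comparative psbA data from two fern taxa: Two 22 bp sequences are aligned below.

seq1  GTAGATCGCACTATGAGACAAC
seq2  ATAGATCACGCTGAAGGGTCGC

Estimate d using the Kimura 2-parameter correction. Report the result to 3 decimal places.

1.249

Of 22 sites, 9 differences are transitions and 2 are transversions, so P = 9/22 ≈ 0.409091 and Q = 2/22 ≈ 0.090909.
Under the Kimura two-parameter model, d = −½ ln(1 − 2P − Q) − ¼ ln(1 − 2Q).
1 − 2P − Q = 0.090909, giving −½ ln(0.090909) = 1.198948.
1 − 2Q = 0.818182, giving −¼ ln(0.818182) = 0.050168.
d = 1.198948 + 0.050168 = 1.249116.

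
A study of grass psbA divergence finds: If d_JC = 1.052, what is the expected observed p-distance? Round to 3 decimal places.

p = (3/4)(1 − e^(−4d/3)) = 0.75 × (1 − e^(-1.402667)) = 0.75 × (1 − 0.245940) = 0.565545.

0.566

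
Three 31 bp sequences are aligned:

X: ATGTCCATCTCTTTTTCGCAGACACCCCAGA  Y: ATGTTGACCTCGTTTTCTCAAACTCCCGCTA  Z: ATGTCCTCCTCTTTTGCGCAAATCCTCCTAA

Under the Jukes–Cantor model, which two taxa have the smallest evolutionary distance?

X and Z

X–Y: 10/31 differ, p = 0.323, d = 0.422.
X–Z: 9/31 differ, p = 0.290, d = 0.367.
Y–Z: 12/31 differ, p = 0.387, d = 0.544.
The smallest distance is between X and Z.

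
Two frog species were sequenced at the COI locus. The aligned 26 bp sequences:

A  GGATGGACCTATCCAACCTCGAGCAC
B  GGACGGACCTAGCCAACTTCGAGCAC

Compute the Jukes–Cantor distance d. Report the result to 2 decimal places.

The sequences differ at 3 of 26 sites (4, 12, 18), so p = 3/26 ≈ 0.115385.
d = −(3/4) ln(1 − 4p/3) = −0.75 ln(1 − 0.153847) = −0.75 ln(0.846153)
  = −0.75 × (-0.167055) = 0.125291 substitutions/site.

0.13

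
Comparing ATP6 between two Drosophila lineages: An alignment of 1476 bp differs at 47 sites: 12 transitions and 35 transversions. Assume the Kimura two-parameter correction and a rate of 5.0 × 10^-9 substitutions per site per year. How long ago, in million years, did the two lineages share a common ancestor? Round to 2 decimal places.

3.25

P = 12/1476 ≈ 0.00813 and Q = 35/1476 ≈ 0.023713.
Under the Kimura two-parameter model, d = −½ ln(1 − 2P − Q) − ¼ ln(1 − 2Q).
1 − 2P − Q = 0.960027, giving −½ ln(0.960027) = 0.020397.
1 − 2Q = 0.952574, giving −¼ ln(0.952574) = 0.012147.
d = 0.020397 + 0.012147 = 0.032544.
Under a molecular clock d = 2μt, so t = d/(2μ) = 0.032544 / (2 × 5.0 × 10^-9) = 3.25 million years.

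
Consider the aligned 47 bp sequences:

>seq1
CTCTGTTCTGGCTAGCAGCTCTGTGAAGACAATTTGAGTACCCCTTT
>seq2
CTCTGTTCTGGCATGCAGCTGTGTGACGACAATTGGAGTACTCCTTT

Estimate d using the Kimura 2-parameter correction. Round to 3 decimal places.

0.140

Of 47 sites, 1 differences are transitions and 5 are transversions, so P = 1/47 ≈ 0.021277 and Q = 5/47 ≈ 0.106383.
Under the Kimura two-parameter model, d = −½ ln(1 − 2P − Q) − ¼ ln(1 − 2Q).
1 − 2P − Q = 0.851063, giving −½ ln(0.851063) = 0.080635.
1 − 2Q = 0.787234, giving −¼ ln(0.787234) = 0.059807.
d = 0.080635 + 0.059807 = 0.140442.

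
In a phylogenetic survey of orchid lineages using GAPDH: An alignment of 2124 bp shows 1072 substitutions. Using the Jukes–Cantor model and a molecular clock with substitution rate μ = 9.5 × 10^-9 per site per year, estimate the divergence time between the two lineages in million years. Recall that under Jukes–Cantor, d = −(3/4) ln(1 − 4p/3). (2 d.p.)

44.12

p = 1072/2124 ≈ 0.504708.
d = −(3/4) ln(1 − 4p/3) = −0.75 ln(1 − 0.672944) = −0.75 ln(0.327056)
  = −0.75 × (-1.117624) = 0.838218 substitutions/site.
Under a molecular clock d = 2μt, so t = d/(2μ) = 0.838218 / (2 × 9.5 × 10^-9) = 44.12 million years.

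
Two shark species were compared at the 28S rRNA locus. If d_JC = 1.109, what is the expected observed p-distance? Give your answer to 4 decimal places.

0.5790

p = (3/4)(1 − e^(−4d/3)) = 0.75 × (1 − e^(-1.478667)) = 0.75 × (1 − 0.227941) = 0.579044.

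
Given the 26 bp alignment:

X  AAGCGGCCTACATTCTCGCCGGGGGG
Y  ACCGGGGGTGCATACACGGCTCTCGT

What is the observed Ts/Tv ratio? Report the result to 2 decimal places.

Transitions are A↔G and C↔T; transversions are all other mismatches.
Transitions: 1. Transversions: 13.
R = 1/13 = 0.076923… ≈ 0.08 (to 2 d.p.).

0.08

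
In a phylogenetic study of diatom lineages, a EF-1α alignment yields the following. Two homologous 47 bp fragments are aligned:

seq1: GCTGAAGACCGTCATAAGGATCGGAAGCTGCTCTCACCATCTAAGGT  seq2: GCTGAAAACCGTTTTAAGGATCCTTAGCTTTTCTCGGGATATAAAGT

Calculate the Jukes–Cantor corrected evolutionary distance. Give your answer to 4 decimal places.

0.3451

The sequences differ at 13 of 47 sites, so p = 13/47 ≈ 0.276596.
d = −(3/4) ln(1 − 4p/3) = −0.75 ln(1 − 0.368795) = −0.75 ln(0.631205)
  = −0.75 × (-0.460125) = 0.345094 substitutions/site.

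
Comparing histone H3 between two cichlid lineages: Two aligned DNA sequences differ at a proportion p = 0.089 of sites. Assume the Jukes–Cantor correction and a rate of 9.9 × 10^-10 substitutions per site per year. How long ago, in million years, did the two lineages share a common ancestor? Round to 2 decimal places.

47.85

d = −(3/4) ln(1 − 4p/3) = −0.75 ln(1 − 0.118667) = −0.75 ln(0.881333)
  = −0.75 × (-0.126320) = 0.094740 substitutions/site.
Under a molecular clock d = 2μt, so t = d/(2μ) = 0.094740 / (2 × 9.9 × 10^-10) = 47.85 million years.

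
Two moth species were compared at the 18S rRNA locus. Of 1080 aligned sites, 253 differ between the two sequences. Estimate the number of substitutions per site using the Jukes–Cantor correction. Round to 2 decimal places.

0.28

p = 253/1080 ≈ 0.234259.
d = −(3/4) ln(1 − 4p/3) = −0.75 ln(1 − 0.312345) = −0.75 ln(0.687655)
  = −0.75 × (-0.374468) = 0.280851 substitutions/site.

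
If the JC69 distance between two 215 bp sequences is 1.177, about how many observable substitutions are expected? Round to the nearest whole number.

Invert JC69: p = (3/4)(1 − e^(−4d/3)) = 0.75 × (1 − e^(-1.569333)) = 0.75 × (1 − 0.208184) = 0.593862.
Expected differing sites = pL ≈ 0.593862 × 215 = 127.68033 ≈ 128.

128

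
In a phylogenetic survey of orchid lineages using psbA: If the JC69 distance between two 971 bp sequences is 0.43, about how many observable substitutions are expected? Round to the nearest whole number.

Invert JC69: p = (3/4)(1 − e^(−4d/3)) = 0.75 × (1 − e^(-0.573333)) = 0.75 × (1 − 0.563644) = 0.327267.
Expected differing sites = pL ≈ 0.327267 × 971 = 317.776257 ≈ 318.

318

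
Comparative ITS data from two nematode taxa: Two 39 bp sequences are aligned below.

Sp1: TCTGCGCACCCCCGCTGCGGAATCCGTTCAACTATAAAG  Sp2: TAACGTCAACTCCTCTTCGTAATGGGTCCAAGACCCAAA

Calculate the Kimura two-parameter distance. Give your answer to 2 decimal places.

0.81

Of 39 sites, 4 differences are transitions and 15 are transversions, so P = 4/39 ≈ 0.102564 and Q = 15/39 ≈ 0.384615.
Under the Kimura two-parameter model, d = −½ ln(1 − 2P − Q) − ¼ ln(1 − 2Q).
1 − 2P − Q = 0.410257, giving −½ ln(0.410257) = 0.445486.
1 − 2Q = 0.23077, giving −¼ ln(0.23077) = 0.366583.
d = 0.445486 + 0.366583 = 0.812069.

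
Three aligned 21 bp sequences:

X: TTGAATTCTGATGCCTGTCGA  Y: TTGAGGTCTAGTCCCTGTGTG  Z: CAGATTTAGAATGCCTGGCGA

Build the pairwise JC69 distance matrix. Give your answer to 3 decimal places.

d(X,Y) = 0.532, d(X,Z) = 0.441, d(Y,Z) = 1.076

X–Y: 8/21 sites differ → p ≈ 0.380952, d = −0.75 ln(1 − 0.507936) = 0.531860 ≈ 0.532.
X–Z: 7/21 sites differ → p ≈ 0.333333, d = −0.75 ln(1 − 0.444444) = 0.440839 ≈ 0.441.
Y–Z: 12/21 sites differ → p ≈ 0.571429, d = −0.75 ln(1 − 0.761905) = 1.076314 ≈ 1.076.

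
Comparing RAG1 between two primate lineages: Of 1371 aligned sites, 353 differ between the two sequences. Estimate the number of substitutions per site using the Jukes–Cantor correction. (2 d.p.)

0.32

p = 353/1371 ≈ 0.257476.
d = −(3/4) ln(1 − 4p/3) = −0.75 ln(1 − 0.343301) = −0.75 ln(0.656699)
  = −0.75 × (-0.420530) = 0.315398 substitutions/site.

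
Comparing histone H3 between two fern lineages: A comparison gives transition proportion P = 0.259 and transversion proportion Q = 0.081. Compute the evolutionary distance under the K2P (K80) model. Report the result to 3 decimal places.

0.501

Under the Kimura two-parameter model, d = −½ ln(1 − 2P − Q) − ¼ ln(1 − 2Q).
1 − 2P − Q = 0.401, giving −½ ln(0.401) = 0.456897.
1 − 2Q = 0.838, giving −¼ ln(0.838) = 0.044184.
d = 0.456897 + 0.044184 = 0.501081.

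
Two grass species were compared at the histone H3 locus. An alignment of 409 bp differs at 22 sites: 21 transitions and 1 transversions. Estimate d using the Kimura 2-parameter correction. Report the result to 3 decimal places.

P = 21/409 ≈ 0.051345 and Q = 1/409 ≈ 0.002445.
Under the Kimura two-parameter model, d = −½ ln(1 − 2P − Q) − ¼ ln(1 − 2Q).
1 − 2P − Q = 0.894865, giving −½ ln(0.894865) = 0.055541.
1 − 2Q = 0.99511, giving −¼ ln(0.99511) = 0.001225.
d = 0.055541 + 0.001225 = 0.056766.

0.057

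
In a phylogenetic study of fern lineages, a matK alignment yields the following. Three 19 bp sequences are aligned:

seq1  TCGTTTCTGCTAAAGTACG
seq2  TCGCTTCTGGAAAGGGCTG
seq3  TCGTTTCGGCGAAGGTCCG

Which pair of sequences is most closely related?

seq1 and seq3

seq1–seq2: 7/19 differ, p = 0.368, d = 0.507.
seq1–seq3: 4/19 differ, p = 0.211, d = 0.247.
seq2–seq3: 6/19 differ, p = 0.316, d = 0.410.
The smallest distance is between seq1 and seq3.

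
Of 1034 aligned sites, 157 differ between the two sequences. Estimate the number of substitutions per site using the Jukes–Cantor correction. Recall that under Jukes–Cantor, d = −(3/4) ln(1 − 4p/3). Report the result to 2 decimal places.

0.17

p = 157/1034 ≈ 0.151838.
d = −(3/4) ln(1 − 4p/3) = −0.75 ln(1 − 0.202451) = −0.75 ln(0.797549)
  = −0.75 × (-0.226212) = 0.169659 substitutions/site.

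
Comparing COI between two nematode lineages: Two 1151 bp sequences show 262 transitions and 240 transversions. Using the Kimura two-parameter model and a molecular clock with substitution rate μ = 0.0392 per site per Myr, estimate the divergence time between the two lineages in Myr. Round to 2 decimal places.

P = 262/1151 ≈ 0.227628 and Q = 240/1151 ≈ 0.208514.
Under the Kimura two-parameter model, d = −½ ln(1 − 2P − Q) − ¼ ln(1 − 2Q).
1 − 2P − Q = 0.33623, giving −½ ln(0.33623) = 0.544980.
1 − 2Q = 0.582972, giving −¼ ln(0.582972) = 0.134904.
d = 0.544980 + 0.134904 = 0.679884.
Under a molecular clock d = 2μt, so t = d/(2μ) = 0.679884 / (2 × 0.0392) = 8.67 Myr.

8.67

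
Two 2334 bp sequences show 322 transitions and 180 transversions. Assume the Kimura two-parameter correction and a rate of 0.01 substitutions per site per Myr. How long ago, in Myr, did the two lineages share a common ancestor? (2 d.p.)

P = 322/2334 ≈ 0.137961 and Q = 180/2334 ≈ 0.077121.
Under the Kimura two-parameter model, d = −½ ln(1 − 2P − Q) − ¼ ln(1 − 2Q).
1 − 2P − Q = 0.646957, giving −½ ln(0.646957) = 0.217738.
1 − 2Q = 0.845758, giving −¼ ln(0.845758) = 0.041881.
d = 0.217738 + 0.041881 = 0.259619.
Under a molecular clock d = 2μt, so t = d/(2μ) = 0.259619 / (2 × 0.01) = 12.98 Myr.

12.98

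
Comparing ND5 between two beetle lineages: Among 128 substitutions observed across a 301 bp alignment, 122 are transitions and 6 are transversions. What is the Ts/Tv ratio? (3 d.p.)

20.333

R = 122/6 = 20.333333… ≈ 20.333 (to 3 d.p.).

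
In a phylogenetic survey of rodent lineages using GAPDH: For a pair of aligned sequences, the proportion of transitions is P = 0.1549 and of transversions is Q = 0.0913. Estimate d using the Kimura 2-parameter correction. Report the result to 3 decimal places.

Under the Kimura two-parameter model, d = −½ ln(1 − 2P − Q) − ¼ ln(1 − 2Q).
1 − 2P − Q = 0.5989, giving −½ ln(0.5989) = 0.256330.
1 − 2Q = 0.8174, giving −¼ ln(0.8174) = 0.050407.
d = 0.256330 + 0.050407 = 0.306737.

0.307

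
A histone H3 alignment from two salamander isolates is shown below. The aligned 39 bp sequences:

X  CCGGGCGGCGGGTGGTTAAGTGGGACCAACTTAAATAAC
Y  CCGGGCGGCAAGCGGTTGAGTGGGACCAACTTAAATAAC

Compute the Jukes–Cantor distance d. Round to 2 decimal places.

0.11

The sequences differ at 4 of 39 sites (10, 11, 13, 18), so p = 4/39 ≈ 0.102564.
d = −(3/4) ln(1 − 4p/3) = −0.75 ln(1 − 0.136752) = −0.75 ln(0.863248)
  = −0.75 × (-0.147053) = 0.110290 substitutions/site.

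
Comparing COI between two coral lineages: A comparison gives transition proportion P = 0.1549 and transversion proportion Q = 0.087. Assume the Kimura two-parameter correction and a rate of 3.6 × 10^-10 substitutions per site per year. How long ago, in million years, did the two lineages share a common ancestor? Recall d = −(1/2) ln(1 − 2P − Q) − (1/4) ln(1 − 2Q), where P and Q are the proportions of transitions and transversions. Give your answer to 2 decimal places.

417.42

Under the Kimura two-parameter model, d = −½ ln(1 − 2P − Q) − ¼ ln(1 − 2Q).
1 − 2P − Q = 0.6032, giving −½ ln(0.6032) = 0.252753.
1 − 2Q = 0.826, giving −¼ ln(0.826) = 0.047790.
d = 0.252753 + 0.047790 = 0.300543.
Under a molecular clock d = 2μt, so t = d/(2μ) = 0.300543 / (2 × 3.6 × 10^-10) = 417.42 million years.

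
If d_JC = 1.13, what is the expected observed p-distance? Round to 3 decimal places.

p = (3/4)(1 − e^(−4d/3)) = 0.75 × (1 − e^(-1.506667)) = 0.75 × (1 − 0.221647) = 0.583765.

0.584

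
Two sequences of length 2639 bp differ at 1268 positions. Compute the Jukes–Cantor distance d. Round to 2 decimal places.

p = 1268/2639 ≈ 0.480485.
d = −(3/4) ln(1 − 4p/3) = −0.75 ln(1 − 0.640647) = −0.75 ln(0.359353)
  = −0.75 × (-1.023450) = 0.767588 substitutions/site.

0.77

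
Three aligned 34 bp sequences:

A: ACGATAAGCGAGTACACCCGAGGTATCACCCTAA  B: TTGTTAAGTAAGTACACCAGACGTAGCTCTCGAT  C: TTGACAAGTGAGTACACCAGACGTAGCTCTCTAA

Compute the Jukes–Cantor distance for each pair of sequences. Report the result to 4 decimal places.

A–B: 12/34 sites differ → p ≈ 0.352941, d = −0.75 ln(1 − 0.470588) = 0.476991 ≈ 0.4770.
A–C: 9/34 sites differ → p ≈ 0.264706, d = −0.75 ln(1 − 0.352941) = 0.326488 ≈ 0.3265.
B–C: 5/34 sites differ → p ≈ 0.147059, d = −0.75 ln(1 − 0.196079) = 0.163691 ≈ 0.1637.

d(A,B) = 0.4770, d(A,C) = 0.3265, d(B,C) = 0.1637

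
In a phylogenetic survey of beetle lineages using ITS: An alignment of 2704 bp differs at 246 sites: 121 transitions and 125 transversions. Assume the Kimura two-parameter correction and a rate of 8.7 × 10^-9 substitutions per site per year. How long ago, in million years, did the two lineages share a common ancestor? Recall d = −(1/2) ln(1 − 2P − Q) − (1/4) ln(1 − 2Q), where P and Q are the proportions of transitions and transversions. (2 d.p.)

P = 121/2704 ≈ 0.044749 and Q = 125/2704 ≈ 0.046228.
Under the Kimura two-parameter model, d = −½ ln(1 − 2P − Q) − ¼ ln(1 − 2Q).
1 − 2P − Q = 0.864274, giving −½ ln(0.864274) = 0.072933.
1 − 2Q = 0.907544, giving −¼ ln(0.907544) = 0.024253.
d = 0.072933 + 0.024253 = 0.097186.
Under a molecular clock d = 2μt, so t = d/(2μ) = 0.097186 / (2 × 8.7 × 10^-9) = 5.59 million years.

5.59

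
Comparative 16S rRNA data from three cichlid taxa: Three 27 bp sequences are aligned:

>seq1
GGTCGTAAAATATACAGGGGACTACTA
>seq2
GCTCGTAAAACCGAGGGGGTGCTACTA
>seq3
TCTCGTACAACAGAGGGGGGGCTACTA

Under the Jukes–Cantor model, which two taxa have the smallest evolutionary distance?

seq2 and seq3

seq1–seq2: 8/27 differ, p = 0.296, d = 0.377.
seq1–seq3: 8/27 differ, p = 0.296, d = 0.377.
seq2–seq3: 4/27 differ, p = 0.148, d = 0.165.
The smallest distance is between seq2 and seq3.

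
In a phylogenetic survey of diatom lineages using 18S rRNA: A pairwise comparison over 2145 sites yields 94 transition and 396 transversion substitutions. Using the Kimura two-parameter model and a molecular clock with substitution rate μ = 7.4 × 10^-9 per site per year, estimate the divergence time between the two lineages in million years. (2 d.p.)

18.52

P = 94/2145 ≈ 0.043823 and Q = 396/2145 ≈ 0.184615.
Under the Kimura two-parameter model, d = −½ ln(1 − 2P − Q) − ¼ ln(1 − 2Q).
1 − 2P − Q = 0.727739, giving −½ ln(0.727739) = 0.158906.
1 − 2Q = 0.63077, giving −¼ ln(0.63077) = 0.115203.
d = 0.158906 + 0.115203 = 0.274109.
Under a molecular clock d = 2μt, so t = d/(2μ) = 0.274109 / (2 × 7.4 × 10^-9) = 18.52 million years.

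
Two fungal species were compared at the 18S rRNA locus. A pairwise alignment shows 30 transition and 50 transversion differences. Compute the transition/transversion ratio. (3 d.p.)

0.600

R = 30/50 = 0.600.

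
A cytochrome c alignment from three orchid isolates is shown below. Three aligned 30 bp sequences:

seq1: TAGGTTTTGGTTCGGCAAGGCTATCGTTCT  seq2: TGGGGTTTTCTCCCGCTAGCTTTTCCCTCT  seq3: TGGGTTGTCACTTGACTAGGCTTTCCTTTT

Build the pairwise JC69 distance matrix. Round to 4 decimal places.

seq1–seq2: 12/30 sites differ → p = 0.4, d = −0.75 ln(1 − 0.533333) = 0.571605 ≈ 0.5716.
seq1–seq3: 11/30 sites differ → p ≈ 0.366667, d = −0.75 ln(1 − 0.488889) = 0.503376 ≈ 0.5034.
seq2–seq3: 13/30 sites differ → p ≈ 0.433333, d = −0.75 ln(1 − 0.577777) = 0.646666 ≈ 0.6467.

d(seq1,seq2) = 0.5716, d(seq1,seq3) = 0.5034, d(seq2,seq3) = 0.6467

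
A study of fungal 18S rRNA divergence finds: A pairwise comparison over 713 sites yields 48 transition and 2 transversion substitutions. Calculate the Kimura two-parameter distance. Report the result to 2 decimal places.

P = 48/713 ≈ 0.067321 and Q = 2/713 ≈ 0.002805.
Under the Kimura two-parameter model, d = −½ ln(1 − 2P − Q) − ¼ ln(1 − 2Q).
1 − 2P − Q = 0.862553, giving −½ ln(0.862553) = 0.073929.
1 − 2Q = 0.99439, giving −¼ ln(0.99439) = 0.001406.
d = 0.073929 + 0.001406 = 0.075335.

0.08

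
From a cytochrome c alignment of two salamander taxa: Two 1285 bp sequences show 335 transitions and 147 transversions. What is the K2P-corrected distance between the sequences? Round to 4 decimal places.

0.5700

P = 335/1285 ≈ 0.2607 and Q = 147/1285 ≈ 0.114397.
Under the Kimura two-parameter model, d = −½ ln(1 − 2P − Q) − ¼ ln(1 − 2Q).
1 − 2P − Q = 0.364203, giving −½ ln(0.364203) = 0.505022.
1 − 2Q = 0.771206, giving −¼ ln(0.771206) = 0.064950.
d = 0.505022 + 0.064950 = 0.569972.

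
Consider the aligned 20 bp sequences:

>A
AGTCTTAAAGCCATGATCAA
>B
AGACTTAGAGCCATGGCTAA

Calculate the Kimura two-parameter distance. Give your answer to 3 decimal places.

Of 20 sites, 4 differences are transitions and 1 are transversions, so P = 4/20 = 0.2 and Q = 1/20 = 0.05.
Under the Kimura two-parameter model, d = −½ ln(1 − 2P − Q) − ¼ ln(1 − 2Q).
1 − 2P − Q = 0.55, giving −½ ln(0.55) = 0.298919.
1 − 2Q = 0.9, giving −¼ ln(0.9) = 0.026340.
d = 0.298919 + 0.026340 = 0.325259.

0.325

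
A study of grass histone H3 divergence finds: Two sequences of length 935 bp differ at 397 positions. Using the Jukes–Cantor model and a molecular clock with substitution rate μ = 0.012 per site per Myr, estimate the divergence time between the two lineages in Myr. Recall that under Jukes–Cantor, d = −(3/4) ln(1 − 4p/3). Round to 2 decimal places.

26.09

p = 397/935 ≈ 0.424599.
d = −(3/4) ln(1 − 4p/3) = −0.75 ln(1 − 0.566132) = −0.75 ln(0.433868)
  = −0.75 × (-0.835015) = 0.626261 substitutions/site.
Under a molecular clock d = 2μt, so t = d/(2μ) = 0.626261 / (2 × 0.012) = 26.09 Myr.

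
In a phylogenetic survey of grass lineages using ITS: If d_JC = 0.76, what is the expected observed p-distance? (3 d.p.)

0.478

p = (3/4)(1 − e^(−4d/3)) = 0.75 × (1 − e^(-1.013333)) = 0.75 × (1 − 0.363007) = 0.477745.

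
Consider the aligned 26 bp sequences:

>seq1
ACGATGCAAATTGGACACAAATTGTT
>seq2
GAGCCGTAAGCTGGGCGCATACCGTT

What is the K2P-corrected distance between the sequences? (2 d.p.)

0.89

Of 26 sites, 9 differences are transitions and 3 are transversions, so P = 9/26 ≈ 0.346154 and Q = 3/26 ≈ 0.115385.
Under the Kimura two-parameter model, d = −½ ln(1 − 2P − Q) − ¼ ln(1 − 2Q).
1 − 2P − Q = 0.192307, giving −½ ln(0.192307) = 0.824331.
1 − 2Q = 0.76923, giving −¼ ln(0.76923) = 0.065591.
d = 0.824331 + 0.065591 = 0.889922.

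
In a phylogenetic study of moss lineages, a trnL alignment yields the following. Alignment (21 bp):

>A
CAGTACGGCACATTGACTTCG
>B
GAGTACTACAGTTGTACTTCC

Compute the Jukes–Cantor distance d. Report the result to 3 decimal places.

0.532

The sequences differ at 8 of 21 sites (1, 7, 8, 11, 12, 14, 15, 21), so p = 8/21 ≈ 0.380952.
d = −(3/4) ln(1 − 4p/3) = −0.75 ln(1 − 0.507936) = −0.75 ln(0.492064)
  = −0.75 × (-0.709146) = 0.531860 substitutions/site.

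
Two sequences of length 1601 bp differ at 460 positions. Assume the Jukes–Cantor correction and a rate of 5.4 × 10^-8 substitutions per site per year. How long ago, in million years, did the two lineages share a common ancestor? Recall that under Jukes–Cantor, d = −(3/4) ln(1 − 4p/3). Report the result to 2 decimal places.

p = 460/1601 ≈ 0.28732.
d = −(3/4) ln(1 − 4p/3) = −0.75 ln(1 − 0.383093) = −0.75 ln(0.616907)
  = −0.75 × (-0.483037) = 0.362278 substitutions/site.
Under a molecular clock d = 2μt, so t = d/(2μ) = 0.362278 / (2 × 5.4 × 10^-8) = 3.35 million years.

3.35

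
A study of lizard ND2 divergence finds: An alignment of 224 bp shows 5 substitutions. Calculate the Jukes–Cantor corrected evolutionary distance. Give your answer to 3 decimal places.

p = 5/224 ≈ 0.022321.
d = −(3/4) ln(1 − 4p/3) = −0.75 ln(1 − 0.029761) = −0.75 ln(0.970239)
  = −0.75 × (-0.030213) = 0.022660 substitutions/site.

0.023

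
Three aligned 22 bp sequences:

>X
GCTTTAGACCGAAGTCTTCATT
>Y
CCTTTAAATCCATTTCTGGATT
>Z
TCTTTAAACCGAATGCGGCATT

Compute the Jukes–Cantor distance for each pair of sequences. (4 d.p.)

d(X,Y) = 0.4975, d(X,Z) = 0.3390, d(Y,Z) = 0.4141

X–Y: 8/22 sites differ → p ≈ 0.363636, d = −0.75 ln(1 − 0.484848) = 0.497470 ≈ 0.4975.
X–Z: 6/22 sites differ → p ≈ 0.272727, d = −0.75 ln(1 − 0.363636) = 0.338988 ≈ 0.3390.
Y–Z: 7/22 sites differ → p ≈ 0.318182, d = −0.75 ln(1 − 0.424243) = 0.414052 ≈ 0.4141.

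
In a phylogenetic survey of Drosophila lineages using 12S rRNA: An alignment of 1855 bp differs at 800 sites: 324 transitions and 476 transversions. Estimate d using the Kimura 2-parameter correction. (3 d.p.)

0.646

P = 324/1855 ≈ 0.174663 and Q = 476/1855 ≈ 0.256604.
Under the Kimura two-parameter model, d = −½ ln(1 − 2P − Q) − ¼ ln(1 − 2Q).
1 − 2P − Q = 0.39407, giving −½ ln(0.39407) = 0.465613.
1 − 2Q = 0.486792, giving −¼ ln(0.486792) = 0.179980.
d = 0.465613 + 0.179980 = 0.645593.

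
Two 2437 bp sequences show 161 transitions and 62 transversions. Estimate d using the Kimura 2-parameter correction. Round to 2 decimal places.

0.10

P = 161/2437 ≈ 0.066065 and Q = 62/2437 ≈ 0.025441.
Under the Kimura two-parameter model, d = −½ ln(1 − 2P − Q) − ¼ ln(1 − 2Q).
1 − 2P − Q = 0.842429, giving −½ ln(0.842429) = 0.085733.
1 − 2Q = 0.949118, giving −¼ ln(0.949118) = 0.013056.
d = 0.085733 + 0.013056 = 0.098789.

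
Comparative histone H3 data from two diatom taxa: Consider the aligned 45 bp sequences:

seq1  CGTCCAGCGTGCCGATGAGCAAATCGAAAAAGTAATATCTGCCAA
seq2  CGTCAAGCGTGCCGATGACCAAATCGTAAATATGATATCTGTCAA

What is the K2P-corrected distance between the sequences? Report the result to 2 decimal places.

0.17

Of 45 sites, 3 differences are transitions and 4 are transversions, so P = 3/45 ≈ 0.066667 and Q = 4/45 ≈ 0.088889.
Under the Kimura two-parameter model, d = −½ ln(1 − 2P − Q) − ¼ ln(1 − 2Q).
1 − 2P − Q = 0.777777, giving −½ ln(0.777777) = 0.125658.
1 − 2Q = 0.822222, giving −¼ ln(0.822222) = 0.048936.
d = 0.125658 + 0.048936 = 0.174594.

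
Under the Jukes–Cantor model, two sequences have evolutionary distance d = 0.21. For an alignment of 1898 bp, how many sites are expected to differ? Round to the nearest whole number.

348

Invert JC69: p = (3/4)(1 − e^(−4d/3)) = 0.75 × (1 − e^(-0.28)) = 0.75 × (1 − 0.755784) = 0.183162.
Expected differing sites = pL ≈ 0.183162 × 1898 = 347.641476 ≈ 348.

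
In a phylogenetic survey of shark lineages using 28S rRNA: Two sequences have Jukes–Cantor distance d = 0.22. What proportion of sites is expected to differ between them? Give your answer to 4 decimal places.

p = (3/4)(1 − e^(−4d/3)) = 0.75 × (1 − e^(-0.293333)) = 0.75 × (1 − 0.745774) = 0.190670.

0.1907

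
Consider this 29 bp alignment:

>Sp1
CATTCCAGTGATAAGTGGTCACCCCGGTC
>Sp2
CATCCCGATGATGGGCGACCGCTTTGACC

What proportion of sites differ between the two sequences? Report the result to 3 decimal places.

The sequences differ at 14 of 29 positions.
p = 14/29 = 0.482758… ≈ 0.483 (to 3 d.p.).

0.483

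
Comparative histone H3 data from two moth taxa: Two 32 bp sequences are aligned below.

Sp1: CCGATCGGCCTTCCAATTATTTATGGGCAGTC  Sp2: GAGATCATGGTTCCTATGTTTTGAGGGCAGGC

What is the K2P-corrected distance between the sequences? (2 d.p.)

0.53

Of 32 sites, 2 differences are transitions and 10 are transversions, so P = 2/32 = 0.0625 and Q = 10/32 = 0.3125.
Under the Kimura two-parameter model, d = −½ ln(1 − 2P − Q) − ¼ ln(1 − 2Q).
1 − 2P − Q = 0.5625, giving −½ ln(0.5625) = 0.287682.
1 − 2Q = 0.375, giving −¼ ln(0.375) = 0.245207.
d = 0.287682 + 0.245207 = 0.532889.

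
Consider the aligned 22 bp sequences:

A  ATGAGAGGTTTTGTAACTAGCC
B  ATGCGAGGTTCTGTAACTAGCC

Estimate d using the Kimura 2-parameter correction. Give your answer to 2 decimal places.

Of 22 sites, 1 differences are transitions and 1 are transversions, so P = 1/22 ≈ 0.045455 and Q = 1/22 ≈ 0.045455.
Under the Kimura two-parameter model, d = −½ ln(1 − 2P − Q) − ¼ ln(1 − 2Q).
1 − 2P − Q = 0.863635, giving −½ ln(0.863635) = 0.073303.
1 − 2Q = 0.90909, giving −¼ ln(0.90909) = 0.023828.
d = 0.073303 + 0.023828 = 0.097131.

0.10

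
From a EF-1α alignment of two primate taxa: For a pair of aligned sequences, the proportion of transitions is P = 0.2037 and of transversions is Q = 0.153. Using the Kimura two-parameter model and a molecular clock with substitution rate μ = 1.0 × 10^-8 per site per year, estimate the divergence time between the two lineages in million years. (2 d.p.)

Under the Kimura two-parameter model, d = −½ ln(1 − 2P − Q) − ¼ ln(1 − 2Q).
1 − 2P − Q = 0.4396, giving −½ ln(0.4396) = 0.410945.
1 − 2Q = 0.694, giving −¼ ln(0.694) = 0.091321.
d = 0.410945 + 0.091321 = 0.502266.
Under a molecular clock d = 2μt, so t = d/(2μ) = 0.502266 / (2 × 1.0 × 10^-8) = 25.11 million years.

25.11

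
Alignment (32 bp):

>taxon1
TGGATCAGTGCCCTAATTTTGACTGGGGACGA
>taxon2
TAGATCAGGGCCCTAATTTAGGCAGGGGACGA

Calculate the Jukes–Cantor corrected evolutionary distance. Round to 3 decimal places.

0.175

The sequences differ at 5 of 32 sites (2, 9, 20, 22, 24), so p = 5/32 = 0.15625.
d = −(3/4) ln(1 − 4p/3) = −0.75 ln(1 − 0.208333) = −0.75 ln(0.791667)
  = −0.75 × (-0.233614) = 0.175211 substitutions/site.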